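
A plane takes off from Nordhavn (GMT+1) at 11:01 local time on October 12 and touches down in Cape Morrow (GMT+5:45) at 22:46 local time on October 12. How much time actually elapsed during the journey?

Cape Morrow is 4:45 ahead of Nordhavn.
Clock-face elapsed time (ignoring zones) is 11 hours 45 minutes.
Actual elapsed = 11 hours 45 minutes − 4:45 = 7 hours.

7 hours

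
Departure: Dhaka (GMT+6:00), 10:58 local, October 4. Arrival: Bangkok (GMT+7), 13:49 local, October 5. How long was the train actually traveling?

Departure in UTC: 10:58 − 6:00 = 04:58 on Oct 4.
Arrival in UTC: 13:49 − 7:00 = 06:49 on Oct 5.
Elapsed = 06:49 − 04:58 (+1 day) = 25 hours 51 minutes.

25 hours 51 minutes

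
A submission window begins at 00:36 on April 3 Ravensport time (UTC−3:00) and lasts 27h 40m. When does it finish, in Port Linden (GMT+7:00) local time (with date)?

14:16 on April 4

Convert start to UTC: 00:36 + 3:00 = 03:36 UTC on Apr 3.
Add 27 hours 40 minutes duration → 07:16 UTC (Apr 4).
Port Linden is UTC+7:00, so local end time = 07:16 + 7:00 = 14:16 on Apr 4.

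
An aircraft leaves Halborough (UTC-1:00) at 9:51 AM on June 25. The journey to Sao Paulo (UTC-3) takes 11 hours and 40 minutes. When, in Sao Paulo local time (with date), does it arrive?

7:31 PM on June 25

Sao Paulo is 2:00 behind Halborough.
After 11 hours 40 minutes it is 9:31 PM in Halborough.
Shift by the zone difference: 9:31 PM − 2:00 = 7:31 PM on Jun 25 in Sao Paulo.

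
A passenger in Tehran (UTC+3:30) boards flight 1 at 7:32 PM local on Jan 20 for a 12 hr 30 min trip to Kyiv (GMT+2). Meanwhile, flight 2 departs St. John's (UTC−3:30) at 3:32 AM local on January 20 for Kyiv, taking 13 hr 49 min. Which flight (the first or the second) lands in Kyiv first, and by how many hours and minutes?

the second, by 7 hours 41 minutes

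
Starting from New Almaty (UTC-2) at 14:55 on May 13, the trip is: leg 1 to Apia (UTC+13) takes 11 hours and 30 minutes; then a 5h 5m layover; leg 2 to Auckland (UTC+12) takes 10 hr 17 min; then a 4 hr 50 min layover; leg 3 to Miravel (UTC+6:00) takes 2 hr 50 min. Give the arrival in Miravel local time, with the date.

Convert departure to UTC: 14:55 + 2:00 = 16:55 UTC on May 13.
Add 11 hours 30 minutes leg 1 → 04:25 UTC (May 14).
Add 5 hours 5 minutes layover in Apia → 09:30 UTC.
Add 10 hours 17 minutes leg 2 → 19:47 UTC.
Add 4 hours and 50 minutes layover in Auckland → 00:37 UTC (May 15).
Add 2 hours and 50 minutes leg 3 → 03:27 UTC.
Miravel is UTC+6:00, so local arrival = 03:27 + 6:00 = 09:27 on May 15.

09:27 on May 15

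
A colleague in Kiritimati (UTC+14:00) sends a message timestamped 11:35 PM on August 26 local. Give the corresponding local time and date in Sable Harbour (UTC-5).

4:35 AM on August 26

Sable Harbour is 19:00 behind Kiritimati.
Shift by the zone difference: 11:35 PM − 19:00 = 4:35 AM on Aug 26 in Sable Harbour.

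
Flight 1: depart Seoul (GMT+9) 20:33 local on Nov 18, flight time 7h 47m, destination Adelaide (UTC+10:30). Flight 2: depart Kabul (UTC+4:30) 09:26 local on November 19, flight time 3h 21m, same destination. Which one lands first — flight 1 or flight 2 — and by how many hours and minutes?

Flight 1 in UTC: 20:33 − 9:00 = 11:33 on Nov 18.
+7 hours and 47 minutes → arrive 19:20 UTC on Nov 18.
Flight 2 in UTC: 09:26 − 4:30 = 04:56 on Nov 19.
+3 hours 21 minutes → arrive 08:17 UTC on Nov 19.
Flight 1 lands earlier by 12 hours 57 minutes.

the first, by 12 hours 57 minutes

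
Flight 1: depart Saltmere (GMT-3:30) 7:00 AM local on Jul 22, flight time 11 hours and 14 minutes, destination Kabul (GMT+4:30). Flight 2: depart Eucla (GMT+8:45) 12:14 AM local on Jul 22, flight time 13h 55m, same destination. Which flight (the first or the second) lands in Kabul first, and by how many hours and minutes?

Flight 1 in UTC: 7:00 AM + 3:30 = 10:30 AM on Jul 22.
+11 hours 14 minutes → arrive 9:44 PM UTC on Jul 22.
Flight 2 in UTC: 12:14 AM − 8:45 = 3:29 PM on Jul 21.
+13 hours and 55 minutes → arrive 5:24 AM UTC on Jul 22.
Flight 2 lands earlier by 16 hours 20 minutes.

the second, by 16 hours 20 minutes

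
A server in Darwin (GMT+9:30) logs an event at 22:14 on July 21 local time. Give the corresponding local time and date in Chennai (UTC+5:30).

18:14 on July 21

In UTC: 22:14 − 9:30 = 12:44 on Jul 21.
Chennai is UTC+5:30: 12:44 + 5:30 = 18:14 on Jul 21.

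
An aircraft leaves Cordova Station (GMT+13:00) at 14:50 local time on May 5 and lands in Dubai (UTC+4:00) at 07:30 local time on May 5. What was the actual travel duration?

1 hour 40 minutes

Departure in UTC: 14:50 − 13:00 = 01:50 on May 5.
Arrival in UTC: 07:30 − 4:00 = 03:30 on May 5.
Elapsed = 03:30 − 01:50 = 1 hour 40 minutes.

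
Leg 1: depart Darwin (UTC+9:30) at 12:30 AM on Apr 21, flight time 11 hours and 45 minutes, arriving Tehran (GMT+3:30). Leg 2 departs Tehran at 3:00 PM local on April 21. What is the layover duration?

Convert departure to UTC: 12:30 AM − 9:30 = 3:00 PM UTC on Apr 20.
Add 11 hours 45 minutes flight time → 2:45 AM UTC (Apr 21).
Tehran is UTC+3:30, so local arrival = 2:45 AM + 3:30 = 6:15 AM on Apr 21.
Layover = 3:00 PM − 6:15 AM = 8 hours 45 minutes.

8 hours 45 minutes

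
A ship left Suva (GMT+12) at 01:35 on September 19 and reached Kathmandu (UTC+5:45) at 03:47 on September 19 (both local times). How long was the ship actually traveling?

8 hours 27 minutes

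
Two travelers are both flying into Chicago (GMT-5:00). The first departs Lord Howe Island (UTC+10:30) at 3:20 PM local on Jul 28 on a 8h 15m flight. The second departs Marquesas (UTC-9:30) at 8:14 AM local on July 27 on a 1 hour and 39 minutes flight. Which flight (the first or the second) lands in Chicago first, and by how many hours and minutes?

Flight 1 in UTC: 3:20 PM − 10:30 = 4:50 AM on Jul 28.
+8 hours and 15 minutes → arrive 1:05 PM UTC on Jul 28.
Flight 2 in UTC: 8:14 AM + 9:30 = 5:44 PM on Jul 27.
+1 hour and 39 minutes → arrive 7:23 PM UTC on Jul 27.
Flight 2 lands earlier by 17 hours 42 minutes.

the second, by 17 hours 42 minutes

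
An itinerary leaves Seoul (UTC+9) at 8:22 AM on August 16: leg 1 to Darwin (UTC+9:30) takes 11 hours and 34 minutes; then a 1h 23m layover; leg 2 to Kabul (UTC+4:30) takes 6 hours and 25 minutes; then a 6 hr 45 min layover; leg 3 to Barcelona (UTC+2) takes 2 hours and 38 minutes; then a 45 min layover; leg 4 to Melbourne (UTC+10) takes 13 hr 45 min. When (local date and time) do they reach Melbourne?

4:37 AM on August 18

Convert departure to UTC: 8:22 AM − 9:00 = 11:22 PM UTC on Aug 15.
Add 11 hours 34 minutes leg 1 → 10:56 AM UTC (Aug 16).
Add 1 hour and 23 minutes layover in Darwin → 12:19 PM UTC.
Add 6 hours 25 minutes leg 2 → 6:44 PM UTC.
Add 6 hours 45 minutes layover in Kabul → 1:29 AM UTC (Aug 17).
Add 2 hours 38 minutes leg 3 → 4:07 AM UTC.
Add 45 minutes layover in Barcelona → 4:52 AM UTC.
Add 13 hours 45 minutes leg 4 → 6:37 PM UTC.
Melbourne is UTC+10:00, so local arrival = 6:37 PM + 10:00 = 4:37 AM on Aug 18.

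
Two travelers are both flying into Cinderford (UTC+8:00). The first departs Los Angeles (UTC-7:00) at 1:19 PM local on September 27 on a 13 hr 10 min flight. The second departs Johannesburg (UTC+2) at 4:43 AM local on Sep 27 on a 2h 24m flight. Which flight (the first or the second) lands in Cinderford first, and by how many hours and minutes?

the second, by 28 hours 22 minutes

Flight 1 in UTC: 1:19 PM + 7:00 = 8:19 PM on Sep 27.
+13 hours and 10 minutes → arrive 9:29 AM UTC on Sep 28.
Flight 2 in UTC: 4:43 AM − 2:00 = 2:43 AM on Sep 27.
+2 hours and 24 minutes → arrive 5:07 AM UTC on Sep 27.
Flight 2 lands earlier by 28 hours 22 minutes.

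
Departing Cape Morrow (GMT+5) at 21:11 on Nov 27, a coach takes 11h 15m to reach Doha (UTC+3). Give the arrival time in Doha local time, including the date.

Convert departure to UTC: 21:11 − 5:00 = 16:11 UTC on Nov 27.
Add 11 hours 15 minutes travel time → 03:26 UTC (Nov 28).
Doha is UTC+3:00, so local arrival = 03:26 + 3:00 = 06:26 on Nov 28.

06:26 on November 28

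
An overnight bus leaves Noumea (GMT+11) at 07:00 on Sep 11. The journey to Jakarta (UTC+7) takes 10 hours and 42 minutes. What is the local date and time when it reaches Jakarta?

13:42 on September 11

Convert departure to UTC: 07:00 − 11:00 = 20:00 UTC on Sep 10.
Add 10 hours and 42 minutes travel time → 06:42 UTC (Sep 11).
Jakarta is UTC+7:00, so local arrival = 06:42 + 7:00 = 13:42 on Sep 11.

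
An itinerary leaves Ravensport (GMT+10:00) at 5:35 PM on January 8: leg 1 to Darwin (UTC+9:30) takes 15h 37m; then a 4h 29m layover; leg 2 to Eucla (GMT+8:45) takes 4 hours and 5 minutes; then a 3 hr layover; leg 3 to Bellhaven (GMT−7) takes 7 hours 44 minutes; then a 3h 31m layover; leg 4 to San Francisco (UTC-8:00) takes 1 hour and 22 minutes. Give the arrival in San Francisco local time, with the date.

Convert departure to UTC: 5:35 PM − 10:00 = 7:35 AM UTC on Jan 8.
Add 15 hours 37 minutes leg 1 → 11:12 PM UTC.
Add 4 hours 29 minutes layover in Darwin → 3:41 AM UTC (Jan 9).
Add 4 hours 5 minutes leg 2 → 7:46 AM UTC.
Add 3 hours layover in Eucla → 10:46 AM UTC.
Add 7 hours 44 minutes leg 3 → 6:30 PM UTC.
Add 3 hours and 31 minutes layover in Bellhaven → 10:01 PM UTC.
Add 1 hour 22 minutes leg 4 → 11:23 PM UTC.
San Francisco is UTC−8:00, so local arrival = 11:23 PM − 8:00 = 3:23 PM on Jan 9.

3:23 PM on January 9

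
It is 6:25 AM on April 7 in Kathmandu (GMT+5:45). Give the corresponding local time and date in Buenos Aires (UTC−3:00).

9:40 PM on Apr 6

Buenos Aires is 8:45 behind Kathmandu.
Shift by the zone difference: 6:25 AM − 8:45 = 9:40 PM on Apr 6 in Buenos Aires.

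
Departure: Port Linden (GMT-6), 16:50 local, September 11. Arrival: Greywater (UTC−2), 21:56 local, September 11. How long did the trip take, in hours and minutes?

1 hour 6 minutes

Departure in UTC: 16:50 + 6:00 = 22:50 on Sep 11.
Arrival in UTC: 21:56 + 2:00 = 23:56 on Sep 11.
Elapsed = 23:56 − 22:50 = 1 hour 6 minutes.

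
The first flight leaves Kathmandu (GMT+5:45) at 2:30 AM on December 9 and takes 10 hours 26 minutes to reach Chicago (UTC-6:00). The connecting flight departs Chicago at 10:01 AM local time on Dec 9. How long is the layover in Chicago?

Convert departure to UTC: 2:30 AM − 5:45 = 8:45 PM UTC on Dec 8.
Add 10 hours and 26 minutes flight time → 7:11 AM UTC (Dec 9).
Chicago is UTC−6:00, so local arrival = 7:11 AM − 6:00 = 1:11 AM on Dec 9.
Layover = 10:01 AM − 1:11 AM = 8 hours 50 minutes.

8 hours 50 minutes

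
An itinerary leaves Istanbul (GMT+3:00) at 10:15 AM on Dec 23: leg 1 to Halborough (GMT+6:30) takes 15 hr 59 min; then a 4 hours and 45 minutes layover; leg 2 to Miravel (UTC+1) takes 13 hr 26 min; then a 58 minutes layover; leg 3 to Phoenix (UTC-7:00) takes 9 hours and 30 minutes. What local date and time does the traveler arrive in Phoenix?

Convert departure to UTC: 10:15 AM − 3:00 = 7:15 AM UTC on Dec 23.
Add 15 hours 59 minutes leg 1 → 11:14 PM UTC.
Add 4 hours 45 minutes layover in Halborough → 3:59 AM UTC (Dec 24).
Add 13 hours and 26 minutes leg 2 → 5:25 PM UTC.
Add 58 minutes layover in Miravel → 6:23 PM UTC.
Add 9 hours 30 minutes leg 3 → 3:53 AM UTC (Dec 25).
Phoenix is UTC−7:00, so local arrival = 3:53 AM − 7:00 = 8:53 PM on Dec 24.

8:53 PM on December 24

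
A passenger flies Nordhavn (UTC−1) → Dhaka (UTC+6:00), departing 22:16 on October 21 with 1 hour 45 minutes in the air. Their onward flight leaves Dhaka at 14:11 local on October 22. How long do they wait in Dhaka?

7 hours 10 minutes

Convert departure to UTC: 22:16 + 1:00 = 23:16 UTC on Oct 21.
Add 1 hour 45 minutes flight time → 01:01 UTC (Oct 22).
Dhaka is UTC+6:00, so local arrival = 01:01 + 6:00 = 07:01 on Oct 22.
Layover = 14:11 − 07:01 = 7 hours 10 minutes.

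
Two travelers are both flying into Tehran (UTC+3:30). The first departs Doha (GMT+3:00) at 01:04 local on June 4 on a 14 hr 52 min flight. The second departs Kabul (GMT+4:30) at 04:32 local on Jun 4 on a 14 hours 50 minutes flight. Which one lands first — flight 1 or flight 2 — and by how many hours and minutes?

the first, by 1 hour 56 minutes

Flight 1 in UTC: 01:04 − 3:00 = 22:04 on Jun 3.
+14 hours 52 minutes → arrive 12:56 UTC on Jun 4.
Flight 2 in UTC: 04:32 − 4:30 = 00:02 on Jun 4.
+14 hours and 50 minutes → arrive 14:52 UTC on Jun 4.
Flight 1 lands earlier by 1 hour 56 minutes.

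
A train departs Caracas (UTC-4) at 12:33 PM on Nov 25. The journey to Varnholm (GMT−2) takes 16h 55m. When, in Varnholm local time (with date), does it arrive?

7:28 AM on Nov 26

Convert departure to UTC: 12:33 PM + 4:00 = 4:33 PM UTC on Nov 25.
Add 16 hours 55 minutes travel time → 9:28 AM UTC (Nov 26).
Varnholm is UTC−2:00, so local arrival = 9:28 AM − 2:00 = 7:28 AM on Nov 26.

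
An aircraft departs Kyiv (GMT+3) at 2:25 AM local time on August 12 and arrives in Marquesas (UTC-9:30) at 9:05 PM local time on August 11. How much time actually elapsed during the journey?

7 hours 10 minutes

Departure in UTC: 2:25 AM − 3:00 = 11:25 PM on Aug 11.
Arrival in UTC: 9:05 PM + 9:30 = 6:35 AM on Aug 12.
Elapsed = 6:35 AM − 11:25 PM (+1 day) = 7 hours 10 minutes.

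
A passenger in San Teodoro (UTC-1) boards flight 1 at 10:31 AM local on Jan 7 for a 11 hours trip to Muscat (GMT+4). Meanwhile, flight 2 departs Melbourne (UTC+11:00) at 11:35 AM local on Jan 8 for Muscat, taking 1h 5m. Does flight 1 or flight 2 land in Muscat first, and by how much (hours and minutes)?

Flight 1 in UTC: 10:31 AM + 1:00 = 11:31 AM on Jan 7.
+11 hours → arrive 10:31 PM UTC on Jan 7.
Flight 2 in UTC: 11:35 AM − 11:00 = 12:35 AM on Jan 8.
+1 hour and 5 minutes → arrive 1:40 AM UTC on Jan 8.
Flight 1 lands earlier by 3 hours 9 minutes.

the first, by 3 hours 9 minutes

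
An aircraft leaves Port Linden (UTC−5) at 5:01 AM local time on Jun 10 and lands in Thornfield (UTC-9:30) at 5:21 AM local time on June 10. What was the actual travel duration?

Departure in UTC: 5:01 AM + 5:00 = 10:01 AM on Jun 10.
Arrival in UTC: 5:21 AM + 9:30 = 2:51 PM on Jun 10.
Elapsed = 2:51 PM − 10:01 AM = 4 hours 50 minutes.

4 hours 50 minutes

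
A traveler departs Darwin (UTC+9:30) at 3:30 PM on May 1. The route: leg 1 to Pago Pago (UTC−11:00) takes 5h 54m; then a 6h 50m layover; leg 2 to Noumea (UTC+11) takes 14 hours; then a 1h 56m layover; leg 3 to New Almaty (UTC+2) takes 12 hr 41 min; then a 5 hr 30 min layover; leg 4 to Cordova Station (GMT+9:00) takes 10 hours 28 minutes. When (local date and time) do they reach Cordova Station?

12:19 AM on May 4

Convert departure to UTC: 3:30 PM − 9:30 = 6:00 AM UTC on May 1.
Add 5 hours and 54 minutes leg 1 → 11:54 AM UTC.
Add 6 hours 50 minutes layover in Pago Pago → 6:44 PM UTC.
Add 14 hours leg 2 → 8:44 AM UTC (May 2).
Add 1 hour and 56 minutes layover in Noumea → 10:40 AM UTC.
Add 12 hours 41 minutes leg 3 → 11:21 PM UTC.
Add 5 hours 30 minutes layover in New Almaty → 4:51 AM UTC (May 3).
Add 10 hours and 28 minutes leg 4 → 3:19 PM UTC.
Cordova Station is UTC+9:00, so local arrival = 3:19 PM + 9:00 = 12:19 AM on May 4.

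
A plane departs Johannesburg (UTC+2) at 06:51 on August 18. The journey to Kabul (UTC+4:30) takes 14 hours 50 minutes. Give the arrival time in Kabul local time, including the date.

Convert departure to UTC: 06:51 − 2:00 = 04:51 UTC on Aug 18.
Add 14 hours 50 minutes travel time → 19:41 UTC.
Kabul is UTC+4:30, so local arrival = 19:41 + 4:30 = 00:11 on Aug 19.

00:11 on August 19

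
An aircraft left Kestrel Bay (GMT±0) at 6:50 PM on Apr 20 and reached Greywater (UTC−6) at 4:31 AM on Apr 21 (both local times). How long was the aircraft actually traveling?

15 hours 41 minutes

Greywater is 6:00 behind Kestrel Bay.
Clock-face elapsed time (ignoring zones) is 9 hours 41 minutes.
Actual elapsed = 9 hours 41 minutes + 6:00 = 15 hours 41 minutes.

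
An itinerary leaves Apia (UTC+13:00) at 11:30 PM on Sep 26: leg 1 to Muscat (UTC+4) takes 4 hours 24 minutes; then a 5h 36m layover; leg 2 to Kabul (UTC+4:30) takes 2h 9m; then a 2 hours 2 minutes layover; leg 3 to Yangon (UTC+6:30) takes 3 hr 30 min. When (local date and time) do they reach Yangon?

10:41 AM on Sep 27

Convert departure to UTC: 11:30 PM − 13:00 = 10:30 AM UTC on Sep 26.
Add 4 hours and 24 minutes leg 1 → 2:54 PM UTC.
Add 5 hours 36 minutes layover in Muscat → 8:30 PM UTC.
Add 2 hours 9 minutes leg 2 → 10:39 PM UTC.
Add 2 hours 2 minutes layover in Kabul → 12:41 AM UTC (Sep 27).
Add 3 hours 30 minutes leg 3 → 4:11 AM UTC.
Yangon is UTC+6:30, so local arrival = 4:11 AM + 6:30 = 10:41 AM on Sep 27.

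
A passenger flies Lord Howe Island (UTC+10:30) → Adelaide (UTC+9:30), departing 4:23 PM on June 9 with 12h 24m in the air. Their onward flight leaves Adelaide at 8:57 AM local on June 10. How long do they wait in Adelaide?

5 hours 10 minutes

Convert departure to UTC: 4:23 PM − 10:30 = 5:53 AM UTC on Jun 9.
Add 12 hours and 24 minutes flight time → 6:17 PM UTC.
Adelaide is UTC+9:30, so local arrival = 6:17 PM + 9:30 = 3:47 AM on Jun 10.
Layover = 8:57 AM − 3:47 AM = 5 hours 10 minutes.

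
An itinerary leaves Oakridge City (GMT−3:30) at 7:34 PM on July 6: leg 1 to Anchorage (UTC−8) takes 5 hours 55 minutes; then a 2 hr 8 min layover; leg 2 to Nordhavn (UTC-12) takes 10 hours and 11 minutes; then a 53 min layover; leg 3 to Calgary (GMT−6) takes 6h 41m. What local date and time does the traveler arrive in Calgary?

6:52 PM on Jul 7

Convert departure to UTC: 7:34 PM + 3:30 = 11:04 PM UTC on Jul 6.
Add 5 hours 55 minutes leg 1 → 4:59 AM UTC (Jul 7).
Add 2 hours 8 minutes layover in Anchorage → 7:07 AM UTC.
Add 10 hours and 11 minutes leg 2 → 5:18 PM UTC.
Add 53 minutes layover in Nordhavn → 6:11 PM UTC.
Add 6 hours and 41 minutes leg 3 → 12:52 AM UTC (Jul 8).
Calgary is UTC−6:00, so local arrival = 12:52 AM − 6:00 = 6:52 PM on Jul 7.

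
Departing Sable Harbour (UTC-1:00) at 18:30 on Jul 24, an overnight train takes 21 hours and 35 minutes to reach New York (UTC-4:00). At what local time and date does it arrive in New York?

13:05 on Jul 25

New York is 3:00 behind Sable Harbour.
After 21 hours and 35 minutes it is 16:05 (Jul 25) in Sable Harbour.
Shift by the zone difference: 16:05 − 3:00 = 13:05 on Jul 25 in New York.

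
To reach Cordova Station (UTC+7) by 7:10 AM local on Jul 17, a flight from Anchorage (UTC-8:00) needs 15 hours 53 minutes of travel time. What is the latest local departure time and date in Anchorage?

12:17 AM on Jul 16

Target arrival in UTC: 7:10 AM − 7:00 = 12:10 AM on Jul 17.
Subtract 15 hours and 53 minutes → departure 8:17 AM UTC on Jul 16.
Anchorage is UTC−8:00: 8:17 AM − 8:00 = 12:17 AM on Jul 16.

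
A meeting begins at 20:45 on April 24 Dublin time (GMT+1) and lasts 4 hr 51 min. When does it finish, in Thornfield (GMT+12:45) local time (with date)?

Convert start to UTC: 20:45 − 1:00 = 19:45 UTC on Apr 24.
Add 4 hours 51 minutes duration → 00:36 UTC (Apr 25).
Thornfield is UTC+12:45, so local end time = 00:36 + 12:45 = 13:21 on Apr 25.

13:21 on April 25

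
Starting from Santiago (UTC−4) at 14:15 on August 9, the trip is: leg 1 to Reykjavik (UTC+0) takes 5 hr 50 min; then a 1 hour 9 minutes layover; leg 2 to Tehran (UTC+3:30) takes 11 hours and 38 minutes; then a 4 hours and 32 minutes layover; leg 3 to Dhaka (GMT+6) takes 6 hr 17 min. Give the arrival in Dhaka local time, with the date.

05:41 on Aug 11

Convert departure to UTC: 14:15 + 4:00 = 18:15 UTC on Aug 9.
Add 5 hours and 50 minutes leg 1 → 00:05 UTC (Aug 10).
Add 1 hour and 9 minutes layover in Reykjavik → 01:14 UTC.
Add 11 hours and 38 minutes leg 2 → 12:52 UTC.
Add 4 hours 32 minutes layover in Tehran → 17:24 UTC.
Add 6 hours and 17 minutes leg 3 → 23:41 UTC.
Dhaka is UTC+6:00, so local arrival = 23:41 + 6:00 = 05:41 on Aug 11.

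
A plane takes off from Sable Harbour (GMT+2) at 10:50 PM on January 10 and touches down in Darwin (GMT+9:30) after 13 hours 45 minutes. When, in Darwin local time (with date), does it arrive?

8:05 PM on Jan 11

Convert departure to UTC: 10:50 PM − 2:00 = 8:50 PM UTC on Jan 10.
Add 13 hours and 45 minutes travel time → 10:35 AM UTC (Jan 11).
Darwin is UTC+9:30, so local arrival = 10:35 AM + 9:30 = 8:05 PM on Jan 11.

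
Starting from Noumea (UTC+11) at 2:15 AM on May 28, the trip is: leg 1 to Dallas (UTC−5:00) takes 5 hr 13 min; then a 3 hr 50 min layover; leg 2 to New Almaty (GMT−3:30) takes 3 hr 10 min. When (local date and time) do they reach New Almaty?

Convert departure to UTC: 2:15 AM − 11:00 = 3:15 PM UTC on May 27.
Add 5 hours and 13 minutes leg 1 → 8:28 PM UTC.
Add 3 hours 50 minutes layover in Dallas → 12:18 AM UTC (May 28).
Add 3 hours and 10 minutes leg 2 → 3:28 AM UTC.
New Almaty is UTC−3:30, so local arrival = 3:28 AM − 3:30 = 11:58 PM on May 27.

11:58 PM on May 27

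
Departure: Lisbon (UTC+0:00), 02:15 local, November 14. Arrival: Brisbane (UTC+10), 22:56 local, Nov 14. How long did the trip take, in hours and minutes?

10 hours 41 minutes

Departure is already UTC: 02:15 on Nov 14.
Arrival in UTC: 22:56 − 10:00 = 12:56 on Nov 14.
Elapsed = 12:56 − 02:15 = 10 hours 41 minutes.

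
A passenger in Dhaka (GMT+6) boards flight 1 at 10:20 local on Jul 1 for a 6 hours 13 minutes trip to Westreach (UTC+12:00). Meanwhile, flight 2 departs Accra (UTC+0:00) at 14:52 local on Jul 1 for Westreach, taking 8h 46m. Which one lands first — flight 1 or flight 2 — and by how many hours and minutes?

Flight 1 in UTC: 10:20 − 6:00 = 04:20 on Jul 1.
+6 hours and 13 minutes → arrive 10:33 UTC on Jul 1.
Flight 2 departs at 14:52 UTC (Jul 1).
+8 hours and 46 minutes → arrive 23:38 UTC on Jul 1.
Flight 1 lands earlier by 13 hours 5 minutes.

the first, by 13 hours 5 minutes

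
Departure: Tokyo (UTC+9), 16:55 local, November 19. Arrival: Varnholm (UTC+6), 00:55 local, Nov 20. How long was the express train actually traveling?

Departure in UTC: 16:55 − 9:00 = 07:55 on Nov 19.
Arrival in UTC: 00:55 − 6:00 = 18:55 on Nov 19.
Elapsed = 18:55 − 07:55 = 11 hours.

11 hours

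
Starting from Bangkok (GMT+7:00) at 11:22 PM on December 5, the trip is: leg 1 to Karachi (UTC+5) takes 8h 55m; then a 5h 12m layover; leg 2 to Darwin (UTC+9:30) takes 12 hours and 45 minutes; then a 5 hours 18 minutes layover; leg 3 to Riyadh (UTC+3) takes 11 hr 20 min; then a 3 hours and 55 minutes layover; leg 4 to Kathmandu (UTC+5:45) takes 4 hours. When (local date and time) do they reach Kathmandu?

1:32 AM on December 8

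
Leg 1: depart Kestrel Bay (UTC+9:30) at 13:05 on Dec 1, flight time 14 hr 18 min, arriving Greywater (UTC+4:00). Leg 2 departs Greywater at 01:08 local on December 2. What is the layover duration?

3 hours 15 minutes

Convert departure to UTC: 13:05 − 9:30 = 03:35 UTC on Dec 1.
Add 14 hours and 18 minutes flight time → 17:53 UTC.
Greywater is UTC+4:00, so local arrival = 17:53 + 4:00 = 21:53 on Dec 1.
Layover = 01:08 − 21:53 (+1 day) = 3 hours 15 minutes.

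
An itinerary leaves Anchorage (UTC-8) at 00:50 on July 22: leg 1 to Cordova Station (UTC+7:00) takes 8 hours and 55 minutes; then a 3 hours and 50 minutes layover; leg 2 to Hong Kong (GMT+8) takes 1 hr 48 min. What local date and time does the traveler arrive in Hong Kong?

07:23 on Jul 23

Convert departure to UTC: 00:50 + 8:00 = 08:50 UTC on Jul 22.
Add 8 hours 55 minutes leg 1 → 17:45 UTC.
Add 3 hours and 50 minutes layover in Cordova Station → 21:35 UTC.
Add 1 hour and 48 minutes leg 2 → 23:23 UTC.
Hong Kong is UTC+8:00, so local arrival = 23:23 + 8:00 = 07:23 on Jul 23.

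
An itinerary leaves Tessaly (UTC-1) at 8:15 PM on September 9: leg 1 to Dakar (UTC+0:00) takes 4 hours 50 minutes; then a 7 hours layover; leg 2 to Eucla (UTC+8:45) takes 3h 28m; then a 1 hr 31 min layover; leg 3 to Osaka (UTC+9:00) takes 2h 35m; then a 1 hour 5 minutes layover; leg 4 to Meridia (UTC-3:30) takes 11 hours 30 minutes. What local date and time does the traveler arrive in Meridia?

Convert departure to UTC: 8:15 PM + 1:00 = 9:15 PM UTC on Sep 9.
Add 4 hours and 50 minutes leg 1 → 2:05 AM UTC (Sep 10).
Add 7 hours layover in Dakar → 9:05 AM UTC.
Add 3 hours 28 minutes leg 2 → 12:33 PM UTC.
Add 1 hour and 31 minutes layover in Eucla → 2:04 PM UTC.
Add 2 hours and 35 minutes leg 3 → 4:39 PM UTC.
Add 1 hour 5 minutes layover in Osaka → 5:44 PM UTC.
Add 11 hours 30 minutes leg 4 → 5:14 AM UTC (Sep 11).
Meridia is UTC−3:30, so local arrival = 5:14 AM − 3:30 = 1:44 AM on Sep 11.

1:44 AM on Sep 11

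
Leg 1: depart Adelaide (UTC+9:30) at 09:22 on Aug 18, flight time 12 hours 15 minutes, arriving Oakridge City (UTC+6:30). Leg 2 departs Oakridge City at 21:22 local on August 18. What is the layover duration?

Convert departure to UTC: 09:22 − 9:30 = 23:52 UTC on Aug 17.
Add 12 hours and 15 minutes flight time → 12:07 UTC (Aug 18).
Oakridge City is UTC+6:30, so local arrival = 12:07 + 6:30 = 18:37 on Aug 18.
Layover = 21:22 − 18:37 = 2 hours 45 minutes.

2 hours 45 minutes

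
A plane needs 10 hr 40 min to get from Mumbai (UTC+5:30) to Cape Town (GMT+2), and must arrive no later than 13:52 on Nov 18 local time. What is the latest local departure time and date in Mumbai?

Target arrival in UTC: 13:52 − 2:00 = 11:52 on Nov 18.
Subtract 10 hours 40 minutes → departure 01:12 UTC on Nov 18.
Mumbai is UTC+5:30: 01:12 + 5:30 = 06:42 on Nov 18.

06:42 on November 18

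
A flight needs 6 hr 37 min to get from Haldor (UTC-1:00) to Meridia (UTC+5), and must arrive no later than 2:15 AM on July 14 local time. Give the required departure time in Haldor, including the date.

Target arrival in UTC: 2:15 AM − 5:00 = 9:15 PM on Jul 13.
Subtract 6 hours 37 minutes → departure 2:38 PM UTC on Jul 13.
Haldor is UTC−1:00: 2:38 PM − 1:00 = 1:38 PM on Jul 13.

1:38 PM on Jul 13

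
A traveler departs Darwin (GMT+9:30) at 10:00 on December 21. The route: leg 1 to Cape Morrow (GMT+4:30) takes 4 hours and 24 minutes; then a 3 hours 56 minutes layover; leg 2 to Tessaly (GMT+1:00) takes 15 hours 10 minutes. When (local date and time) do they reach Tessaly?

01:00 on Dec 22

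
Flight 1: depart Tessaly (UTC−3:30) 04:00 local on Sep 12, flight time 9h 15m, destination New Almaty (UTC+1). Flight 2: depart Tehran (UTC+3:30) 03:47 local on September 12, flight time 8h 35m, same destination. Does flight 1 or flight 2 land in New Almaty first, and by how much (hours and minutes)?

the second, by 7 hours 53 minutes

Flight 1 in UTC: 04:00 + 3:30 = 07:30 on Sep 12.
+9 hours 15 minutes → arrive 16:45 UTC on Sep 12.
Flight 2 in UTC: 03:47 − 3:30 = 00:17 on Sep 12.
+8 hours and 35 minutes → arrive 08:52 UTC on Sep 12.
Flight 2 lands earlier by 7 hours 53 minutes.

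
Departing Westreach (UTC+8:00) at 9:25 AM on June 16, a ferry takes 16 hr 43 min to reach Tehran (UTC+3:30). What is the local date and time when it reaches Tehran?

Convert departure to UTC: 9:25 AM − 8:00 = 1:25 AM UTC on Jun 16.
Add 16 hours 43 minutes travel time → 6:08 PM UTC.
Tehran is UTC+3:30, so local arrival = 6:08 PM + 3:30 = 9:38 PM on Jun 16.

9:38 PM on June 16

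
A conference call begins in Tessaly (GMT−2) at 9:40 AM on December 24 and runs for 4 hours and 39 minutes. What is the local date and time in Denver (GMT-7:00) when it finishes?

9:19 AM on Dec 24

Convert start to UTC: 9:40 AM + 2:00 = 11:40 AM UTC on Dec 24.
Add 4 hours 39 minutes duration → 4:19 PM UTC.
Denver is UTC−7:00, so local end time = 4:19 PM − 7:00 = 9:19 AM on Dec 24.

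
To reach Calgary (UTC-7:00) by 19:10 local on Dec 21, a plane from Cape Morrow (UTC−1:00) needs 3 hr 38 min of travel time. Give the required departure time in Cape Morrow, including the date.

Target arrival in UTC: 19:10 + 7:00 = 02:10 on Dec 22.
Subtract 3 hours 38 minutes → departure 22:32 UTC on Dec 21.
Cape Morrow is UTC−1:00: 22:32 − 1:00 = 21:32 on Dec 21.

21:32 on Dec 21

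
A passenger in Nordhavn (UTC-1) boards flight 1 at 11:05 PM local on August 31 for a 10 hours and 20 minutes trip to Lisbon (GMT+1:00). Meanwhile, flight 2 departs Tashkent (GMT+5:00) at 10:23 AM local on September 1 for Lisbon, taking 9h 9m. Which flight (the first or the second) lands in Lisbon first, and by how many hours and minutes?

the first, by 4 hours 7 minutes

Flight 1 in UTC: 11:05 PM + 1:00 = 12:05 AM on Sep 1.
+10 hours and 20 minutes → arrive 10:25 AM UTC on Sep 1.
Flight 2 in UTC: 10:23 AM − 5:00 = 5:23 AM on Sep 1.
+9 hours and 9 minutes → arrive 2:32 PM UTC on Sep 1.
Flight 1 lands earlier by 4 hours 7 minutes.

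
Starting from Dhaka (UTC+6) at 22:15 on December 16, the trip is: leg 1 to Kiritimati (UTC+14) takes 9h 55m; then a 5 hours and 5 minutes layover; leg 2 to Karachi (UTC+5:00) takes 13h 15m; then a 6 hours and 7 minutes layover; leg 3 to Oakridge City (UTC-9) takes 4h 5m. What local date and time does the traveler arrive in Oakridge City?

21:42 on December 17

Convert departure to UTC: 22:15 − 6:00 = 16:15 UTC on Dec 16.
Add 9 hours 55 minutes leg 1 → 02:10 UTC (Dec 17).
Add 5 hours 5 minutes layover in Kiritimati → 07:15 UTC.
Add 13 hours and 15 minutes leg 2 → 20:30 UTC.
Add 6 hours and 7 minutes layover in Karachi → 02:37 UTC (Dec 18).
Add 4 hours 5 minutes leg 3 → 06:42 UTC.
Oakridge City is UTC−9:00, so local arrival = 06:42 − 9:00 = 21:42 on Dec 17.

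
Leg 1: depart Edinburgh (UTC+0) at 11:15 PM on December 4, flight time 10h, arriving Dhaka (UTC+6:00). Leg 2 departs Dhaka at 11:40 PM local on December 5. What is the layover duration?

8 hours 25 minutes

Edinburgh is at UTC+0, so departure is already 11:15 PM UTC on Dec 4.
Add 10 hours flight time → 9:15 AM UTC (Dec 5).
Dhaka is UTC+6:00, so local arrival = 9:15 AM + 6:00 = 3:15 PM on Dec 5.
Layover = 11:40 PM − 3:15 PM = 8 hours 25 minutes.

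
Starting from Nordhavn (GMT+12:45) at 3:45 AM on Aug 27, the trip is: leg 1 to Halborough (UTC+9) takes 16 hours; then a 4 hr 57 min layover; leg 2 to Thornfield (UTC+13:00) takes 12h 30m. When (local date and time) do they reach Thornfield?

Convert departure to UTC: 3:45 AM − 12:45 = 3:00 PM UTC on Aug 26.
Add 16 hours leg 1 → 7:00 AM UTC (Aug 27).
Add 4 hours 57 minutes layover in Halborough → 11:57 AM UTC.
Add 12 hours 30 minutes leg 2 → 12:27 AM UTC (Aug 28).
Thornfield is UTC+13:00, so local arrival = 12:27 AM + 13:00 = 1:27 PM on Aug 28.

1:27 PM on Aug 28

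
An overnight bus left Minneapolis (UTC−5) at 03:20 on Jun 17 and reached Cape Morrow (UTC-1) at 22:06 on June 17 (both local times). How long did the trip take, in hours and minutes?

14 hours 46 minutes

Departure in UTC: 03:20 + 5:00 = 08:20 on Jun 17.
Arrival in UTC: 22:06 + 1:00 = 23:06 on Jun 17.
Elapsed = 23:06 − 08:20 = 14 hours 46 minutes.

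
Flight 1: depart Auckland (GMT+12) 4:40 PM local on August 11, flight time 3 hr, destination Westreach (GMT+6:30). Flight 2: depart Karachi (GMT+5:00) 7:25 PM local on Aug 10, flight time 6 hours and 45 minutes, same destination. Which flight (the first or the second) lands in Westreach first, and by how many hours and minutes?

the second, by 10 hours 30 minutes

Flight 1 in UTC: 4:40 PM − 12:00 = 4:40 AM on Aug 11.
+3 hours → arrive 7:40 AM UTC on Aug 11.
Flight 2 in UTC: 7:25 PM − 5:00 = 2:25 PM on Aug 10.
+6 hours 45 minutes → arrive 9:10 PM UTC on Aug 10.
Flight 2 lands earlier by 10 hours 30 minutes.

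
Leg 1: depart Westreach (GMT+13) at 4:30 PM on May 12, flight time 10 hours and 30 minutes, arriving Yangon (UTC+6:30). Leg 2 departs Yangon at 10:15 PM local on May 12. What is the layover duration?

1 hour 45 minutes

Convert departure to UTC: 4:30 PM − 13:00 = 3:30 AM UTC on May 12.
Add 10 hours 30 minutes flight time → 2:00 PM UTC.
Yangon is UTC+6:30, so local arrival = 2:00 PM + 6:30 = 8:30 PM on May 12.
Layover = 10:15 PM − 8:30 PM = 1 hour 45 minutes.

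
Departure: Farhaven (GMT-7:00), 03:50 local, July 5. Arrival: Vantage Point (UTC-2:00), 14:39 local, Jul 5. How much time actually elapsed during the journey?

5 hours 49 minutes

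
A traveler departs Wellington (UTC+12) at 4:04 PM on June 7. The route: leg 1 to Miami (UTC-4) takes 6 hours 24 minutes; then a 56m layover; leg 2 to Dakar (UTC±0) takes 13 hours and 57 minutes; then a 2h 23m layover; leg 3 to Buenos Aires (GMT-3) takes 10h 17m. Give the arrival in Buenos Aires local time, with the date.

11:01 AM on Jun 8

Convert departure to UTC: 4:04 PM − 12:00 = 4:04 AM UTC on Jun 7.
Add 6 hours and 24 minutes leg 1 → 10:28 AM UTC.
Add 56 minutes layover in Miami → 11:24 AM UTC.
Add 13 hours and 57 minutes leg 2 → 1:21 AM UTC (Jun 8).
Add 2 hours 23 minutes layover in Dakar → 3:44 AM UTC.
Add 10 hours and 17 minutes leg 3 → 2:01 PM UTC.
Buenos Aires is UTC−3:00, so local arrival = 2:01 PM − 3:00 = 11:01 AM on Jun 8.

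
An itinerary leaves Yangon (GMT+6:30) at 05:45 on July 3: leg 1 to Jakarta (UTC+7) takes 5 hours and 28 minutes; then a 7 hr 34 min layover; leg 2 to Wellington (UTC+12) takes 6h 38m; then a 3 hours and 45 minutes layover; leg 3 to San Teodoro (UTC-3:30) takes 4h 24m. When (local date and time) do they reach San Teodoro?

23:34 on Jul 3

Convert departure to UTC: 05:45 − 6:30 = 23:15 UTC on Jul 2.
Add 5 hours 28 minutes leg 1 → 04:43 UTC (Jul 3).
Add 7 hours and 34 minutes layover in Jakarta → 12:17 UTC.
Add 6 hours and 38 minutes leg 2 → 18:55 UTC.
Add 3 hours and 45 minutes layover in Wellington → 22:40 UTC.
Add 4 hours 24 minutes leg 3 → 03:04 UTC (Jul 4).
San Teodoro is UTC−3:30, so local arrival = 03:04 − 3:30 = 23:34 on Jul 3.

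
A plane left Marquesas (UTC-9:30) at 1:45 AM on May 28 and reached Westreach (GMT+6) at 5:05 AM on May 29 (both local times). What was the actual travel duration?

Departure in UTC: 1:45 AM + 9:30 = 11:15 AM on May 28.
Arrival in UTC: 5:05 AM − 6:00 = 11:05 PM on May 28.
Elapsed = 11:05 PM − 11:15 AM = 11 hours 50 minutes.

11 hours 50 minutes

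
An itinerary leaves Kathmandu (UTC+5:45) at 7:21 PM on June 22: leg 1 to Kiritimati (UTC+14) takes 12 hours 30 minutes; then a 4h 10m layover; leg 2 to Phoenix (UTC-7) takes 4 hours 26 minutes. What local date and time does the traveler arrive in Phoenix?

3:42 AM on June 23

Convert departure to UTC: 7:21 PM − 5:45 = 1:36 PM UTC on Jun 22.
Add 12 hours 30 minutes leg 1 → 2:06 AM UTC (Jun 23).
Add 4 hours 10 minutes layover in Kiritimati → 6:16 AM UTC.
Add 4 hours and 26 minutes leg 2 → 10:42 AM UTC.
Phoenix is UTC−7:00, so local arrival = 10:42 AM − 7:00 = 3:42 AM on Jun 23.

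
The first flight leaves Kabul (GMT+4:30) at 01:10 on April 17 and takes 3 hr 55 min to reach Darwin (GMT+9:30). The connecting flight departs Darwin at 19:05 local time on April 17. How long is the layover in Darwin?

Convert departure to UTC: 01:10 − 4:30 = 20:40 UTC on Apr 16.
Add 3 hours 55 minutes flight time → 00:35 UTC (Apr 17).
Darwin is UTC+9:30, so local arrival = 00:35 + 9:30 = 10:05 on Apr 17.
Layover = 19:05 − 10:05 = 9 hours.

9 hours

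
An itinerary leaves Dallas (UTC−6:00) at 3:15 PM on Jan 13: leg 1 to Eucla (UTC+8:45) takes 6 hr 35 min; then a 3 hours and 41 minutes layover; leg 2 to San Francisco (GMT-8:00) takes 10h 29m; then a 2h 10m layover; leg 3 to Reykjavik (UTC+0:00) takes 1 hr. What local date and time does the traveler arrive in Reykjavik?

Convert departure to UTC: 3:15 PM + 6:00 = 9:15 PM UTC on Jan 13.
Add 6 hours 35 minutes leg 1 → 3:50 AM UTC (Jan 14).
Add 3 hours 41 minutes layover in Eucla → 7:31 AM UTC.
Add 10 hours 29 minutes leg 2 → 6:00 PM UTC.
Add 2 hours and 10 minutes layover in San Francisco → 8:10 PM UTC.
Add 1 hour leg 3 → 9:10 PM UTC.
Reykjavik is UTC+0, so local arrival is the same: 9:10 PM on Jan 14.

9:10 PM on January 14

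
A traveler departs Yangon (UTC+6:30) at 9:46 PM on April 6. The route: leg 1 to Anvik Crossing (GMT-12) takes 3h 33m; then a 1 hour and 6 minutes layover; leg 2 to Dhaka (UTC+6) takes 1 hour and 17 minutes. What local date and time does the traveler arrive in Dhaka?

Convert departure to UTC: 9:46 PM − 6:30 = 3:16 PM UTC on Apr 6.
Add 3 hours 33 minutes leg 1 → 6:49 PM UTC.
Add 1 hour and 6 minutes layover in Anvik Crossing → 7:55 PM UTC.
Add 1 hour 17 minutes leg 2 → 9:12 PM UTC.
Dhaka is UTC+6:00, so local arrival = 9:12 PM + 6:00 = 3:12 AM on Apr 7.

3:12 AM on April 7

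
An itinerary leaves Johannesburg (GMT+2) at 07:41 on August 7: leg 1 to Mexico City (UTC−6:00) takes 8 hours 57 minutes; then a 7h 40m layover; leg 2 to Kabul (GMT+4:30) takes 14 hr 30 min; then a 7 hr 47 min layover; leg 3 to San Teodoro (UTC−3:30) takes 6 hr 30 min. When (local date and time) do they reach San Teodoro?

Convert departure to UTC: 07:41 − 2:00 = 05:41 UTC on Aug 7.
Add 8 hours 57 minutes leg 1 → 14:38 UTC.
Add 7 hours 40 minutes layover in Mexico City → 22:18 UTC.
Add 14 hours 30 minutes leg 2 → 12:48 UTC (Aug 8).
Add 7 hours and 47 minutes layover in Kabul → 20:35 UTC.
Add 6 hours 30 minutes leg 3 → 03:05 UTC (Aug 9).
San Teodoro is UTC−3:30, so local arrival = 03:05 − 3:30 = 23:35 on Aug 8.

23:35 on August 8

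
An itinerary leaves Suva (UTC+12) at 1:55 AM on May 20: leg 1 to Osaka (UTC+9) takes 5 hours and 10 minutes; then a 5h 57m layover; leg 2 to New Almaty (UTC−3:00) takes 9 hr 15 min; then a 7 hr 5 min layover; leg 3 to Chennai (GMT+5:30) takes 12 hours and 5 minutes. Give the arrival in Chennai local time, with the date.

Convert departure to UTC: 1:55 AM − 12:00 = 1:55 PM UTC on May 19.
Add 5 hours 10 minutes leg 1 → 7:05 PM UTC.
Add 5 hours and 57 minutes layover in Osaka → 1:02 AM UTC (May 20).
Add 9 hours and 15 minutes leg 2 → 10:17 AM UTC.
Add 7 hours and 5 minutes layover in New Almaty → 5:22 PM UTC.
Add 12 hours 5 minutes leg 3 → 5:27 AM UTC (May 21).
Chennai is UTC+5:30, so local arrival = 5:27 AM + 5:30 = 10:57 AM on May 21.

10:57 AM on May 21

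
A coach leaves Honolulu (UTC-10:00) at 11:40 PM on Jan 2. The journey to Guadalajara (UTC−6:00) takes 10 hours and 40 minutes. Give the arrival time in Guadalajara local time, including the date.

2:20 PM on Jan 3

Guadalajara is 4:00 ahead of Honolulu.
After 10 hours 40 minutes it is 10:20 AM (Jan 3) in Honolulu.
Shift by the zone difference: 10:20 AM + 4:00 = 2:20 PM on Jan 3 in Guadalajara.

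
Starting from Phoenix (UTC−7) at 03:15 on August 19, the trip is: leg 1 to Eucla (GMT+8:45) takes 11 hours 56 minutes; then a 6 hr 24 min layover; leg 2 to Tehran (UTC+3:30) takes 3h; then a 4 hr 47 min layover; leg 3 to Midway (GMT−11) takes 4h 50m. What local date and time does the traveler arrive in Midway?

Convert departure to UTC: 03:15 + 7:00 = 10:15 UTC on Aug 19.
Add 11 hours 56 minutes leg 1 → 22:11 UTC.
Add 6 hours and 24 minutes layover in Eucla → 04:35 UTC (Aug 20).
Add 3 hours leg 2 → 07:35 UTC.
Add 4 hours 47 minutes layover in Tehran → 12:22 UTC.
Add 4 hours and 50 minutes leg 3 → 17:12 UTC.
Midway is UTC−11:00, so local arrival = 17:12 − 11:00 = 06:12 on Aug 20.

06:12 on August 20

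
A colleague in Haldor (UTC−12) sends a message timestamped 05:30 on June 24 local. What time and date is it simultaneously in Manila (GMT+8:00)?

In UTC: 05:30 + 12:00 = 17:30 on Jun 24.
Manila is UTC+8:00: 17:30 + 8:00 = 01:30 on Jun 25.

01:30 on June 25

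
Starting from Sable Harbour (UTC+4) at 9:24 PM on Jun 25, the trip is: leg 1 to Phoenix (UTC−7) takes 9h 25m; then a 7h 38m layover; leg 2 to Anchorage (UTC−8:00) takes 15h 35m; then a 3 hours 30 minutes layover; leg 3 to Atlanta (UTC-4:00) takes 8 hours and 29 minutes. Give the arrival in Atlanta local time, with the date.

Convert departure to UTC: 9:24 PM − 4:00 = 5:24 PM UTC on Jun 25.
Add 9 hours and 25 minutes leg 1 → 2:49 AM UTC (Jun 26).
Add 7 hours 38 minutes layover in Phoenix → 10:27 AM UTC.
Add 15 hours 35 minutes leg 2 → 2:02 AM UTC (Jun 27).
Add 3 hours 30 minutes layover in Anchorage → 5:32 AM UTC.
Add 8 hours 29 minutes leg 3 → 2:01 PM UTC.
Atlanta is UTC−4:00, so local arrival = 2:01 PM − 4:00 = 10:01 AM on Jun 27.

10:01 AM on Jun 27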